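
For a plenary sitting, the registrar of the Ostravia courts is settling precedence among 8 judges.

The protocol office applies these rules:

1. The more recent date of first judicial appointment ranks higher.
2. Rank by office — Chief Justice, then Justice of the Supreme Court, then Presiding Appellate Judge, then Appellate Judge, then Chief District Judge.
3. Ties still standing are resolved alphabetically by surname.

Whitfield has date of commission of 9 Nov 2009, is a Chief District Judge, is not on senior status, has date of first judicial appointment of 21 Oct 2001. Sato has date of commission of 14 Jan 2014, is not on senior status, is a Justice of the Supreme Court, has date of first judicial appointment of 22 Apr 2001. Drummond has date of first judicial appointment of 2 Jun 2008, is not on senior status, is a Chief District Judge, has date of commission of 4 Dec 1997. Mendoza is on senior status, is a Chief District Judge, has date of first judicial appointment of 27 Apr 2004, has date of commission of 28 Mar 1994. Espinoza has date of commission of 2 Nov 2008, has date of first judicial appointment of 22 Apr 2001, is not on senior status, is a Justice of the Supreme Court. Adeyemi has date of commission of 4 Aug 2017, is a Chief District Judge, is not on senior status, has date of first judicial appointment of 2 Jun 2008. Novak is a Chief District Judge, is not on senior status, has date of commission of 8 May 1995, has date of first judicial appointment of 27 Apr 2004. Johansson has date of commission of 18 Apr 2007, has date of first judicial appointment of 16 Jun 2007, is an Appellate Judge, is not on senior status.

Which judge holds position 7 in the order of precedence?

By date of first judicial appointment (later first): Adeyemi and Drummond (both 2 Jun 2008); then Johansson (16 Jun 2007); then Mendoza and Novak (both 27 Apr 2004); then Whitfield (21 Oct 2001); then Espinoza and Sato (both 22 Apr 2001).
Adeyemi and Drummond are each Chief District Judge, so the next rule applies.
Among Adeyemi and Drummond, alphabetically by surname: Adeyemi before Drummond.
Mendoza and Novak are each Chief District Judge, so the next rule applies.
Among Mendoza and Novak, alphabetically by surname: Mendoza before Novak.
Espinoza and Sato are each Justice of the Supreme Court, so the next rule applies.
Among Espinoza and Sato, alphabetically by surname: Espinoza before Sato.
Order: Adeyemi, Drummond, Johansson, Mendoza, Novak, Whitfield, Espinoza, Sato.

Espinoza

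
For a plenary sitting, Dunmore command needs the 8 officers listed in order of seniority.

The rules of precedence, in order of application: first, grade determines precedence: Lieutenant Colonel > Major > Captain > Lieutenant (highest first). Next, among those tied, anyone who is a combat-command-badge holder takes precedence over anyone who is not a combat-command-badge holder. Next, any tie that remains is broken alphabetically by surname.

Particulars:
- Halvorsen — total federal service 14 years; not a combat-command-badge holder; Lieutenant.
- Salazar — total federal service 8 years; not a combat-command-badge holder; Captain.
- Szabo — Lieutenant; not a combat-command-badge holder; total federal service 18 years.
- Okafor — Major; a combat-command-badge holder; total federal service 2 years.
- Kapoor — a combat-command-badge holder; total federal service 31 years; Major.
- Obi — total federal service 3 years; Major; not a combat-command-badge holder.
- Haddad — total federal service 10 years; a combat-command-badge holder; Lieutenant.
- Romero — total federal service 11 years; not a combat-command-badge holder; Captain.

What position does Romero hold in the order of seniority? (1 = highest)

By grade: Kapoor, Okafor and Obi (Major); then Romero and Salazar (Captain); then Haddad, Halvorsen and Szabo (Lieutenant).
Among Kapoor, Okafor and Obi, a combat-command-badge holder before not a combat-command-badge holder: Kapoor and Okafor (a combat-command-badge holder) before Obi (not a combat-command-badge holder).
Among Kapoor and Okafor, alphabetically by surname: Kapoor before Okafor.
Romero and Salazar are each not a combat-command-badge holder, so the next rule applies.
Among Romero and Salazar, alphabetically by surname: Romero before Salazar.
Among Haddad, Halvorsen and Szabo, a combat-command-badge holder before not a combat-command-badge holder: Haddad (a combat-command-badge holder) before Halvorsen and Szabo (not a combat-command-badge holder).
Among Halvorsen and Szabo, alphabetically by surname: Halvorsen before Szabo.
Order: Kapoor, Okafor, Obi, Romero, Salazar, Haddad, Halvorsen, Szabo. So position 4.

4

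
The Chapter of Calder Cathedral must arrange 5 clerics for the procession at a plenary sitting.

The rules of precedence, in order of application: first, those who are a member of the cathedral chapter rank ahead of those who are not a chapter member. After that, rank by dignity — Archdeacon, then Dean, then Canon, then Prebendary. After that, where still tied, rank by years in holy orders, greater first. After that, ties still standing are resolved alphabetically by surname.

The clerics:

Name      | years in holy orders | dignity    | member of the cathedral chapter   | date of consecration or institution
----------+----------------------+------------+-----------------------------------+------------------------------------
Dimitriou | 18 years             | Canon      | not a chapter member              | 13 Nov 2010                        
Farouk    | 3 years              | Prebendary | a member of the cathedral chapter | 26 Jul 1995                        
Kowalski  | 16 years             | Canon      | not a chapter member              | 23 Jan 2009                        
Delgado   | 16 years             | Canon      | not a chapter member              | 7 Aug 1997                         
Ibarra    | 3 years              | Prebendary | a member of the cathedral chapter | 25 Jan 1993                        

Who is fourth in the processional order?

Delgado

By the first rule: Farouk and Ibarra (both a member of the cathedral chapter); then Dimitriou, Delgado and Kowalski (each not a chapter member).
Farouk and Ibarra are each Prebendary, so the next rule applies.
Farouk and Ibarra both have years in holy orders 3 years, so the next rule applies.
Among Farouk and Ibarra, alphabetically by surname: Farouk before Ibarra.
Dimitriou, Delgado and Kowalski are each Canon, so the next rule applies.
Among Dimitriou, Delgado and Kowalski, by years in holy orders (higher first): Dimitriou (18 years) before Delgado and Kowalski (16 years).
Among Delgado and Kowalski, alphabetically by surname: Delgado before Kowalski.
Order: Farouk, Ibarra, Dimitriou, Delgado, Kowalski.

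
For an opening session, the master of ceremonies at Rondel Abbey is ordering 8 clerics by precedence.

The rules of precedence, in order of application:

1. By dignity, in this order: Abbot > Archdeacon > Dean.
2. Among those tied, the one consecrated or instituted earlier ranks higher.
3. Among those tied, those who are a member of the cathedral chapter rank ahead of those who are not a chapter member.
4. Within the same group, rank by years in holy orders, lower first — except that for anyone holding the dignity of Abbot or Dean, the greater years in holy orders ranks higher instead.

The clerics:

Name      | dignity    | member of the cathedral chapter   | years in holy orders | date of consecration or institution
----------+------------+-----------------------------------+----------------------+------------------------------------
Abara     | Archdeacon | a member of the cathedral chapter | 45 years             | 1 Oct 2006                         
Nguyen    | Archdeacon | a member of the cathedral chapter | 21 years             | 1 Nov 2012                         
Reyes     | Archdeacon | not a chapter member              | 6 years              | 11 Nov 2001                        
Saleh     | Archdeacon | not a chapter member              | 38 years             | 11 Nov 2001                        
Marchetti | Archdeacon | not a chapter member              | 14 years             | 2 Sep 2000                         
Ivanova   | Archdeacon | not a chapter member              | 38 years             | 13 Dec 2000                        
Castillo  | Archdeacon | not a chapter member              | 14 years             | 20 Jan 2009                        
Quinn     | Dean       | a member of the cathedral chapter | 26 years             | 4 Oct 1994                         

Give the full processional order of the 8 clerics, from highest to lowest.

Marchetti, Ivanova, Reyes, Saleh, Abara, Castillo, Nguyen, Quinn

By dignity: Marchetti, Ivanova, Reyes, Saleh, Abara, Castillo and Nguyen (Archdeacon); then Quinn (Dean).
Among Marchetti, Ivanova, Reyes, Saleh, Abara, Castillo and Nguyen, by date of consecration or institution (earlier first): Marchetti (2 Sep 2000) before Ivanova (13 Dec 2000) before Reyes and Saleh (11 Nov 2001) before Abara (1 Oct 2006) before Castillo (20 Jan 2009) before Nguyen (1 Nov 2012).
Reyes and Saleh are each not a chapter member, so the next rule applies.
Among Reyes and Saleh, by years in holy orders (lower first): Reyes (6 years) before Saleh (38 years).
Full order: Marchetti, Ivanova, Reyes, Saleh, Abara, Castillo, Nguyen, Quinn.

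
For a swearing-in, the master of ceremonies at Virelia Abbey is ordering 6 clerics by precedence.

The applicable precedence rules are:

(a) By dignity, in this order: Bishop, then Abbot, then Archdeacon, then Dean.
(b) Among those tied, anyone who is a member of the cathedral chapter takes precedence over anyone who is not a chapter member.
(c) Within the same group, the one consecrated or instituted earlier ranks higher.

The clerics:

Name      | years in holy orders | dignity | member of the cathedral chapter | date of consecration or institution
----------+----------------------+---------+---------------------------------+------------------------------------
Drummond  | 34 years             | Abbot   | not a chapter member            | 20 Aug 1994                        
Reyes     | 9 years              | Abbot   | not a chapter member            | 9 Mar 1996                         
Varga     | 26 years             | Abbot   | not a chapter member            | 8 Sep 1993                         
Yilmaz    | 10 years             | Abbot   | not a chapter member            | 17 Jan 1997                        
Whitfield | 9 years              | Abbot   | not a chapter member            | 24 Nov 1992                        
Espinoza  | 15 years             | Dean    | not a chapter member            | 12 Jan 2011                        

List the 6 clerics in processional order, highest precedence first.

Whitfield, Varga, Drummond, Reyes, Yilmaz, Espinoza

By dignity: Whitfield, Varga, Drummond, Reyes and Yilmaz (Abbot); then Espinoza (Dean).
Whitfield, Varga, Drummond, Reyes and Yilmaz are each not a chapter member, so the next rule applies.
Among Whitfield, Varga, Drummond, Reyes and Yilmaz, by date of consecration or institution (earlier first): Whitfield (24 Nov 1992) before Varga (8 Sep 1993) before Drummond (20 Aug 1994) before Reyes (9 Mar 1996) before Yilmaz (17 Jan 1997).
Full order: Whitfield, Varga, Drummond, Reyes, Yilmaz, Espinoza.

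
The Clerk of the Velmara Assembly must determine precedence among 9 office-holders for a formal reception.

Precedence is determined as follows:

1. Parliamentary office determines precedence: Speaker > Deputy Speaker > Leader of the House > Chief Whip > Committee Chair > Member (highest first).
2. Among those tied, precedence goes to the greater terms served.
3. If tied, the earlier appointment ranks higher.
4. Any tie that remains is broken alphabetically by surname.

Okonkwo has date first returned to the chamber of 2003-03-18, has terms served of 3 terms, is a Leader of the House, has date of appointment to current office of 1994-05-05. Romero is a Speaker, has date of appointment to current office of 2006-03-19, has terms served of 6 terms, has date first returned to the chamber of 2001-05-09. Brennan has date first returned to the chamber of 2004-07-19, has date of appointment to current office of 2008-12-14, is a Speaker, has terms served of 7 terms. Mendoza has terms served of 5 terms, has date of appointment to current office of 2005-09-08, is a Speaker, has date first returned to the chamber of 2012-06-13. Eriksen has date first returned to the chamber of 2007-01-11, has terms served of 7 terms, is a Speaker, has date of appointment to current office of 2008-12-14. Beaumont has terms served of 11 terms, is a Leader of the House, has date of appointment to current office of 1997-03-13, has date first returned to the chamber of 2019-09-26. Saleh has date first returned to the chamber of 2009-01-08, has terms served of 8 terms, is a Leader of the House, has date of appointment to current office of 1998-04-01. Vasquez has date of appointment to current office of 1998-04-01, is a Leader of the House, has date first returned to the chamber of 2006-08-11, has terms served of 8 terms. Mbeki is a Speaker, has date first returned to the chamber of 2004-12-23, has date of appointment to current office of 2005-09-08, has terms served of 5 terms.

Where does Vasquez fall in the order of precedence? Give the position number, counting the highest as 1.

8

By parliamentary office: Brennan, Eriksen, Romero, Mbeki and Mendoza (Speaker); then Beaumont, Saleh, Vasquez and Okonkwo (Leader of the House).
Among Brennan, Eriksen, Romero, Mbeki and Mendoza, by terms served (higher first): Brennan and Eriksen (7 terms) before Romero (6 terms) before Mbeki and Mendoza (5 terms).
Brennan and Eriksen both have date of appointment to current office 2008-12-14, so the next rule applies.
Among Brennan and Eriksen, alphabetically by surname: Brennan before Eriksen.
Mbeki and Mendoza both have date of appointment to current office 2005-09-08, so the next rule applies.
Among Mbeki and Mendoza, alphabetically by surname: Mbeki before Mendoza.
Among Beaumont, Saleh, Vasquez and Okonkwo, by terms served (higher first): Beaumont (11 terms) before Saleh and Vasquez (8 terms) before Okonkwo (3 terms).
Saleh and Vasquez both have date of appointment to current office 1998-04-01, so the next rule applies.
Among Saleh and Vasquez, alphabetically by surname: Saleh before Vasquez.
Order: Brennan, Eriksen, Romero, Mbeki, Mendoza, Beaumont, Saleh, Vasquez, Okonkwo. So position 8.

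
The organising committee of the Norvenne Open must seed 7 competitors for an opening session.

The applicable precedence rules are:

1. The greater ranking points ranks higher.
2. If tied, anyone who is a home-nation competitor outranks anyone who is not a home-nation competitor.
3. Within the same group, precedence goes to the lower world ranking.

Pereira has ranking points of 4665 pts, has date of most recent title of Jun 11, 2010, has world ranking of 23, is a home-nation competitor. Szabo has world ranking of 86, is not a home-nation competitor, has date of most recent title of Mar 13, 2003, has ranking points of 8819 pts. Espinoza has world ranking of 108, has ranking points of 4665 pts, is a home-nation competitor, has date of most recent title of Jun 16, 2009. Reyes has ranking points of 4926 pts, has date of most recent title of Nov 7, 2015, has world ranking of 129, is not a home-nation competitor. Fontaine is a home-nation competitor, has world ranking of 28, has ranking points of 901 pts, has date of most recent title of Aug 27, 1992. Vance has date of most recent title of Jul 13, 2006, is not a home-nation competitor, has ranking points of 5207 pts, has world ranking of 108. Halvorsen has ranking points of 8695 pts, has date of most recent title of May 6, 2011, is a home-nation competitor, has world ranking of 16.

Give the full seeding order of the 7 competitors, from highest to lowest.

By ranking points (higher first): Szabo (8819 pts); then Halvorsen (8695 pts); then Vance (5207 pts); then Reyes (4926 pts); then Pereira and Espinoza (both 4665 pts); then Fontaine (901 pts).
Pereira and Espinoza are each a home-nation competitor, so the next rule applies.
Among Pereira and Espinoza, by world ranking (lower first): Pereira (23) before Espinoza (108).
Full order: Szabo, Halvorsen, Vance, Reyes, Pereira, Espinoza, Fontaine.

Szabo, Halvorsen, Vance, Reyes, Pereira, Espinoza, Fontaine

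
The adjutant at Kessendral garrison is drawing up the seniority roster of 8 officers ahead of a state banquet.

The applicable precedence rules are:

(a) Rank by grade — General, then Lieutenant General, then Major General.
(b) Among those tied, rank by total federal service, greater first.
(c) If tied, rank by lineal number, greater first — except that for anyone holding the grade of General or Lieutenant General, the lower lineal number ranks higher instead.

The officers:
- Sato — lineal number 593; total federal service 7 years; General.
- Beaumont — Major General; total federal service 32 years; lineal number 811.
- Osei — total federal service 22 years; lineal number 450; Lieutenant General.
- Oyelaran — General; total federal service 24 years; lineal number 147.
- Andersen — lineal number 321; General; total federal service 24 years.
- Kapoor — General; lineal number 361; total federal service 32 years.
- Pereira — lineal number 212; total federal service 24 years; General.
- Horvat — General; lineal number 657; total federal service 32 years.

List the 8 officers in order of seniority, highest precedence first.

Kapoor, Horvat, Oyelaran, Pereira, Andersen, Sato, Osei, Beaumont

By grade: Kapoor, Horvat, Oyelaran, Pereira, Andersen and Sato (General); then Osei (Lieutenant General); then Beaumont (Major General).
Among Kapoor, Horvat, Oyelaran, Pereira, Andersen and Sato, by total federal service (higher first): Kapoor and Horvat (32 years) before Oyelaran, Pereira and Andersen (24 years) before Sato (7 years).
Among Kapoor and Horvat, by lineal number (lower first) (reversed rule for this group): Kapoor (361) before Horvat (657).
Among Oyelaran, Pereira and Andersen, by lineal number (lower first) (reversed rule for this group): Oyelaran (147) before Pereira (212) before Andersen (321).
Full order: Kapoor, Horvat, Oyelaran, Pereira, Andersen, Sato, Osei, Beaumont.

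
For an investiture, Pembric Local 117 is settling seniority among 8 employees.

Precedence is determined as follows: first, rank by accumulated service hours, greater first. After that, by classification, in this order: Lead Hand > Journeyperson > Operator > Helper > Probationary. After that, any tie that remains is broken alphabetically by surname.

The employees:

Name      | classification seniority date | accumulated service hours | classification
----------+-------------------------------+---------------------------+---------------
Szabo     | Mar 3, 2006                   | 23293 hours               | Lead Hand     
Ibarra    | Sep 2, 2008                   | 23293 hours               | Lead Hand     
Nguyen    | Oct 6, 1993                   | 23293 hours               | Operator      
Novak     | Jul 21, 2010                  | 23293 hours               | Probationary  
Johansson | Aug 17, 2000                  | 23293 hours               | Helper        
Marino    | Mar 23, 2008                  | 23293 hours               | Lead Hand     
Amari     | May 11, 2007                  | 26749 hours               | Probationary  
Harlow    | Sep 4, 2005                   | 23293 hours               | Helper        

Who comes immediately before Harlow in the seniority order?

Nguyen

By accumulated service hours (higher first): Amari (26749 hours); then Ibarra, Marino, Szabo, Nguyen, Harlow, Johansson and Novak (each 23293 hours).
Among Ibarra, Marino, Szabo, Nguyen, Harlow, Johansson and Novak, by classification: Ibarra, Marino and Szabo (Lead Hand) before Nguyen (Operator) before Harlow and Johansson (Helper) before Novak (Probationary).
Among Ibarra, Marino and Szabo, alphabetically by surname: Ibarra before Marino before Szabo.
Among Harlow and Johansson, alphabetically by surname: Harlow before Johansson.
Order: Amari, Ibarra, Marino, Szabo, Nguyen, Harlow, Johansson, Novak.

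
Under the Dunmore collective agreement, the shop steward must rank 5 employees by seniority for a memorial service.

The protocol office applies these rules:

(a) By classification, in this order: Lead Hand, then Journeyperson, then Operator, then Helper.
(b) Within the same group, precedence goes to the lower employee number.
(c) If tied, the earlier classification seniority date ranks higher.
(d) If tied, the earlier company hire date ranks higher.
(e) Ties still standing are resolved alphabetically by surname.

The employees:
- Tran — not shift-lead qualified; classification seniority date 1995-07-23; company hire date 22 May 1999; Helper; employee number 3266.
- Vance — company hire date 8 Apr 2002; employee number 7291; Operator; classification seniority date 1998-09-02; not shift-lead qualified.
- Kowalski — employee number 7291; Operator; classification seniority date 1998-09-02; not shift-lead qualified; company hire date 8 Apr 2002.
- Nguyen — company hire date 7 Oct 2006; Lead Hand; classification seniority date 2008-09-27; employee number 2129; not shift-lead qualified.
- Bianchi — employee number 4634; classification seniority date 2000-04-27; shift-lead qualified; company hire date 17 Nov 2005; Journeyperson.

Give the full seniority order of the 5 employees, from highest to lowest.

By classification: Nguyen (Lead Hand); then Bianchi (Journeyperson); then Kowalski and Vance (Operator); then Tran (Helper).
Kowalski and Vance both have employee number 7291, so the next rule applies.
Kowalski and Vance both have classification seniority date 1998-09-02, so the next rule applies.
Kowalski and Vance both have company hire date 8 Apr 2002, so the next rule applies.
Among Kowalski and Vance, alphabetically by surname: Kowalski before Vance.
Full order: Nguyen, Bianchi, Kowalski, Vance, Tran.

Nguyen, Bianchi, Kowalski, Vance, Tran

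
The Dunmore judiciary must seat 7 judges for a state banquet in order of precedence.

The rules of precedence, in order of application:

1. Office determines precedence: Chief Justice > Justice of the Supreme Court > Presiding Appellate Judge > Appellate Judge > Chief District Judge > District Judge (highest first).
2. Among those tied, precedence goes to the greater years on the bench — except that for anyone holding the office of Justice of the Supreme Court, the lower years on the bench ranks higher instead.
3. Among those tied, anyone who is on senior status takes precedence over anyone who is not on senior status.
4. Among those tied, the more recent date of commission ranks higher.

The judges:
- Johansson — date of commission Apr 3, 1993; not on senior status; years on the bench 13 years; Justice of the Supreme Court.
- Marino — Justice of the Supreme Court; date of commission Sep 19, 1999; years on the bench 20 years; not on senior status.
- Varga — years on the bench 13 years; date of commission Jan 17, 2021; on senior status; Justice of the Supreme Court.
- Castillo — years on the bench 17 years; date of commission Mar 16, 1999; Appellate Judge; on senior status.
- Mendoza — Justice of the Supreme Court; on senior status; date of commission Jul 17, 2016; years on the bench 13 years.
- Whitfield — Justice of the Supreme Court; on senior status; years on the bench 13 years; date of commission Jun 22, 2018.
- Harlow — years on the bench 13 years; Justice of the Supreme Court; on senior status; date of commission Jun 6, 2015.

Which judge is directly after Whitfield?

Mendoza

By office: Varga, Whitfield, Mendoza, Harlow, Johansson and Marino (Justice of the Supreme Court); then Castillo (Appellate Judge).
Among Varga, Whitfield, Mendoza, Harlow, Johansson and Marino, by years on the bench (lower first) (reversed rule for this group): Varga, Whitfield, Mendoza, Harlow and Johansson (13 years) before Marino (20 years).
Among Varga, Whitfield, Mendoza, Harlow and Johansson, on senior status before not on senior status: Varga, Whitfield, Mendoza and Harlow (on senior status) before Johansson (not on senior status).
Among Varga, Whitfield, Mendoza and Harlow, by date of commission (later first): Varga (Jan 17, 2021) before Whitfield (Jun 22, 2018) before Mendoza (Jul 17, 2016) before Harlow (Jun 6, 2015).
Order: Varga, Whitfield, Mendoza, Harlow, Johansson, Marino, Castillo.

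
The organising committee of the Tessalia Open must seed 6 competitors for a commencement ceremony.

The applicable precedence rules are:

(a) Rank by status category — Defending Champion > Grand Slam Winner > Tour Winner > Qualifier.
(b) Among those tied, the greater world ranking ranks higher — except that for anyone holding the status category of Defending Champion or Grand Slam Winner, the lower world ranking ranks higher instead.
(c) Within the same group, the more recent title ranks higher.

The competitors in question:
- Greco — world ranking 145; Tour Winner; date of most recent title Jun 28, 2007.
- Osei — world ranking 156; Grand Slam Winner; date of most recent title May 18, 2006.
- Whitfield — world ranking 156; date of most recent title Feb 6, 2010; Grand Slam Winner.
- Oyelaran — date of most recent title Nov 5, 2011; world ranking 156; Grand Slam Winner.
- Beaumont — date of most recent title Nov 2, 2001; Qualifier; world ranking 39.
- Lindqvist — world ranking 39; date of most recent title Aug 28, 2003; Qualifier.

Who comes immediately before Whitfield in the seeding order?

Oyelaran

By status category: Oyelaran, Whitfield and Osei (Grand Slam Winner); then Greco (Tour Winner); then Lindqvist and Beaumont (Qualifier).
Oyelaran, Whitfield and Osei all have world ranking 156, so the next rule applies.
Among Oyelaran, Whitfield and Osei, by date of most recent title (later first): Oyelaran (Nov 5, 2011) before Whitfield (Feb 6, 2010) before Osei (May 18, 2006).
Lindqvist and Beaumont both have world ranking 39, so the next rule applies.
Among Lindqvist and Beaumont, by date of most recent title (later first): Lindqvist (Aug 28, 2003) before Beaumont (Nov 2, 2001).
Order: Oyelaran, Whitfield, Osei, Greco, Lindqvist, Beaumont.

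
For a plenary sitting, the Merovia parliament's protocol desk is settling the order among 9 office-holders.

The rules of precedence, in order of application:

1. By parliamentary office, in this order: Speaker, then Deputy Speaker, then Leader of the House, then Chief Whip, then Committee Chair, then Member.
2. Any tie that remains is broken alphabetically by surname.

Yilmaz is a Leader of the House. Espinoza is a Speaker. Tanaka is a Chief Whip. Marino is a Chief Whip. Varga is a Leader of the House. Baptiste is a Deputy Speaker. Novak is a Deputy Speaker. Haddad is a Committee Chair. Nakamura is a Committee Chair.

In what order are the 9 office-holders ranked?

By parliamentary office: Espinoza (Speaker); then Baptiste and Novak (Deputy Speaker); then Varga and Yilmaz (Leader of the House); then Marino and Tanaka (Chief Whip); then Haddad and Nakamura (Committee Chair).
Among Baptiste and Novak, alphabetically by surname: Baptiste before Novak.
Among Varga and Yilmaz, alphabetically by surname: Varga before Yilmaz.
Among Marino and Tanaka, alphabetically by surname: Marino before Tanaka.
Among Haddad and Nakamura, alphabetically by surname: Haddad before Nakamura.
Full order: Espinoza, Baptiste, Novak, Varga, Yilmaz, Marino, Tanaka, Haddad, Nakamura.

Espinoza, Baptiste, Novak, Varga, Yilmaz, Marino, Tanaka, Haddad, Nakamura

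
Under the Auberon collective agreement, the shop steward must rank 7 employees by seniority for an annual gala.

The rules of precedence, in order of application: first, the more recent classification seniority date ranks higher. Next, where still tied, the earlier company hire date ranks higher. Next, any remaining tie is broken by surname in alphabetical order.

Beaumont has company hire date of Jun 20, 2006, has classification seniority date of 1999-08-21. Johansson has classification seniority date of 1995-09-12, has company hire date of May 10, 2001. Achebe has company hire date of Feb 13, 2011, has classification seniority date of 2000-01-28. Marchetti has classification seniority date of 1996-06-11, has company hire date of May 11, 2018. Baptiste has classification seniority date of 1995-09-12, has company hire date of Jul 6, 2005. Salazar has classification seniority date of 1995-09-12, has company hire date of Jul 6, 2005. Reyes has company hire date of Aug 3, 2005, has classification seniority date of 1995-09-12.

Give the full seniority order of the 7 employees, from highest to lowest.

By classification seniority date (later first): Achebe (2000-01-28); then Beaumont (1999-08-21); then Marchetti (1996-06-11); then Johansson, Baptiste, Salazar and Reyes (each 1995-09-12).
Among Johansson, Baptiste, Salazar and Reyes, by company hire date (earlier first): Johansson (May 10, 2001) before Baptiste and Salazar (Jul 6, 2005) before Reyes (Aug 3, 2005).
Among Baptiste and Salazar, alphabetically by surname: Baptiste before Salazar.
Full order: Achebe, Beaumont, Marchetti, Johansson, Baptiste, Salazar, Reyes.

Achebe, Beaumont, Marchetti, Johansson, Baptiste, Salazar, Reyes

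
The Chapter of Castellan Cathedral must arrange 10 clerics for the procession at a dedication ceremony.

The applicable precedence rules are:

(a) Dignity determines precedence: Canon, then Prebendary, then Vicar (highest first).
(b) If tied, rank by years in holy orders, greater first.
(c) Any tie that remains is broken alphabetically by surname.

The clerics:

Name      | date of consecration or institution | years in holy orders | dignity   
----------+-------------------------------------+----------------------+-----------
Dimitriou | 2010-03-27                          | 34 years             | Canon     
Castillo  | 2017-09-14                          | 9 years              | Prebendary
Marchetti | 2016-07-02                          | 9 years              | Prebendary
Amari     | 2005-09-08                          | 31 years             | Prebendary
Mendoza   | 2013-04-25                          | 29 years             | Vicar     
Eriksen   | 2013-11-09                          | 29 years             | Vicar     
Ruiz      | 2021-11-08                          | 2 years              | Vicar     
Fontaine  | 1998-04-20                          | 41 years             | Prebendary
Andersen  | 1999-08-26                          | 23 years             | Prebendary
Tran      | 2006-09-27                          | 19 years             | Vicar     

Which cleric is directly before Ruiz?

By dignity: Dimitriou (Canon); then Fontaine, Amari, Andersen, Castillo and Marchetti (Prebendary); then Eriksen, Mendoza, Tran and Ruiz (Vicar).
Among Fontaine, Amari, Andersen, Castillo and Marchetti, by years in holy orders (higher first): Fontaine (41 years) before Amari (31 years) before Andersen (23 years) before Castillo and Marchetti (9 years).
Among Castillo and Marchetti, alphabetically by surname: Castillo before Marchetti.
Among Eriksen, Mendoza, Tran and Ruiz, by years in holy orders (higher first): Eriksen and Mendoza (29 years) before Tran (19 years) before Ruiz (2 years).
Among Eriksen and Mendoza, alphabetically by surname: Eriksen before Mendoza.
Order: Dimitriou, Fontaine, Amari, Andersen, Castillo, Marchetti, Eriksen, Mendoza, Tran, Ruiz.

Tran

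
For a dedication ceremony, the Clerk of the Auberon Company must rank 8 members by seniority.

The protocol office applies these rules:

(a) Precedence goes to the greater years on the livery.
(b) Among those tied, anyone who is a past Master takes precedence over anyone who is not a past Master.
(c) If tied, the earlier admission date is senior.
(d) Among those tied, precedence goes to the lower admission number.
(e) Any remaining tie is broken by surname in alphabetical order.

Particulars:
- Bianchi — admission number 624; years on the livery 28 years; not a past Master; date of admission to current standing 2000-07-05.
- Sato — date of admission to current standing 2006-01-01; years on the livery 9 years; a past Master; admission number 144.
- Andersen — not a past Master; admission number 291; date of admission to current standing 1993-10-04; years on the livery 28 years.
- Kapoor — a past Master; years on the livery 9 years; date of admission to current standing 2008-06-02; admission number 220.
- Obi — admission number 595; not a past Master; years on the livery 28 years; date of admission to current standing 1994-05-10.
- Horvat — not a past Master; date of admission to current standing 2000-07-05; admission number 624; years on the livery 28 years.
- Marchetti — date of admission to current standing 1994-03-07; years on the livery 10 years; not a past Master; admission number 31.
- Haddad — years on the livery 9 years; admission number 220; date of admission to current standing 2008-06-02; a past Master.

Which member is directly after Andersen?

Obi

By years on the livery (higher first): Andersen, Obi, Bianchi and Horvat (each 28 years); then Marchetti (10 years); then Sato, Haddad and Kapoor (each 9 years).
Andersen, Obi, Bianchi and Horvat are each not a past Master, so the next rule applies.
Among Andersen, Obi, Bianchi and Horvat, by date of admission to current standing (earlier first): Andersen (1993-10-04) before Obi (1994-05-10) before Bianchi and Horvat (2000-07-05).
Bianchi and Horvat both have admission number 624, so the next rule applies.
Among Bianchi and Horvat, alphabetically by surname: Bianchi before Horvat.
Sato, Haddad and Kapoor are each a past Master, so the next rule applies.
Among Sato, Haddad and Kapoor, by date of admission to current standing (earlier first): Sato (2006-01-01) before Haddad and Kapoor (2008-06-02).
Haddad and Kapoor both have admission number 220, so the next rule applies.
Among Haddad and Kapoor, alphabetically by surname: Haddad before Kapoor.
Order: Andersen, Obi, Bianchi, Horvat, Marchetti, Sato, Haddad, Kapoor.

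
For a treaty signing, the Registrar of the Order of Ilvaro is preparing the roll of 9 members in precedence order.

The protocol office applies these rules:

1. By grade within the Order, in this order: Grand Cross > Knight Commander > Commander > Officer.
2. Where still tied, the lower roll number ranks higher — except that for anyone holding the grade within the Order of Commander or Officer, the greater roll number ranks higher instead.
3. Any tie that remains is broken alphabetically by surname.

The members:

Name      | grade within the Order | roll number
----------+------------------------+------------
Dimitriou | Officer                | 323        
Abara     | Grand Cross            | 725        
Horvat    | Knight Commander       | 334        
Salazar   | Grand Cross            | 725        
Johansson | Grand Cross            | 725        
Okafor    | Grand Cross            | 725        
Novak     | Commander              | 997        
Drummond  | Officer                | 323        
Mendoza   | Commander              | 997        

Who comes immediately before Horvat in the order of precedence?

By grade within the Order: Abara, Johansson, Okafor and Salazar (Grand Cross); then Horvat (Knight Commander); then Mendoza and Novak (Commander); then Dimitriou and Drummond (Officer).
Abara, Johansson, Okafor and Salazar all have roll number 725, so the next rule applies.
Among Abara, Johansson, Okafor and Salazar, alphabetically by surname: Abara before Johansson before Okafor before Salazar.
Mendoza and Novak both have roll number 997, so the next rule applies.
Among Mendoza and Novak, alphabetically by surname: Mendoza before Novak.
Dimitriou and Drummond both have roll number 323, so the next rule applies.
Among Dimitriou and Drummond, alphabetically by surname: Dimitriou before Drummond.
Order: Abara, Johansson, Okafor, Salazar, Horvat, Mendoza, Novak, Dimitriou, Drummond.

Salazar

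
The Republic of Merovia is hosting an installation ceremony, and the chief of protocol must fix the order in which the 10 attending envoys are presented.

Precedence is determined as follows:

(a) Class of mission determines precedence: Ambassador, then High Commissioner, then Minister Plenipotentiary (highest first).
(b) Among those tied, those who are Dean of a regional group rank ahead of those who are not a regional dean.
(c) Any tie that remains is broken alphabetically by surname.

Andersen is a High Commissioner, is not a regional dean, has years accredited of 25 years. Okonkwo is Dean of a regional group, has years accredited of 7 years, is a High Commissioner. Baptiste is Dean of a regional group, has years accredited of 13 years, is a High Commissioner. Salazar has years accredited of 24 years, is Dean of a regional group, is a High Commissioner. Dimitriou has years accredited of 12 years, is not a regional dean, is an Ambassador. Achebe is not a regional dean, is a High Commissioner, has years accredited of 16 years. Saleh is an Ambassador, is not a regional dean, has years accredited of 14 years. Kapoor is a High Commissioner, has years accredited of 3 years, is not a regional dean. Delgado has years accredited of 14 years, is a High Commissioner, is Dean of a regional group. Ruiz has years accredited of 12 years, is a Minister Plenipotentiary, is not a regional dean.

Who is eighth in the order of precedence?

Andersen

By class of mission: Dimitriou and Saleh (Ambassador); then Baptiste, Delgado, Okonkwo, Salazar, Achebe, Andersen and Kapoor (High Commissioner); then Ruiz (Minister Plenipotentiary).
Dimitriou and Saleh are each not a regional dean, so the next rule applies.
Among Dimitriou and Saleh, alphabetically by surname: Dimitriou before Saleh.
Among Baptiste, Delgado, Okonkwo, Salazar, Achebe, Andersen and Kapoor, Dean of a regional group before not a regional dean: Baptiste, Delgado, Okonkwo and Salazar (Dean of a regional group) before Achebe, Andersen and Kapoor (not a regional dean).
Among Baptiste, Delgado, Okonkwo and Salazar, alphabetically by surname: Baptiste before Delgado before Okonkwo before Salazar.
Among Achebe, Andersen and Kapoor, alphabetically by surname: Achebe before Andersen before Kapoor.
Order: Dimitriou, Saleh, Baptiste, Delgado, Okonkwo, Salazar, Achebe, Andersen, Kapoor, Ruiz.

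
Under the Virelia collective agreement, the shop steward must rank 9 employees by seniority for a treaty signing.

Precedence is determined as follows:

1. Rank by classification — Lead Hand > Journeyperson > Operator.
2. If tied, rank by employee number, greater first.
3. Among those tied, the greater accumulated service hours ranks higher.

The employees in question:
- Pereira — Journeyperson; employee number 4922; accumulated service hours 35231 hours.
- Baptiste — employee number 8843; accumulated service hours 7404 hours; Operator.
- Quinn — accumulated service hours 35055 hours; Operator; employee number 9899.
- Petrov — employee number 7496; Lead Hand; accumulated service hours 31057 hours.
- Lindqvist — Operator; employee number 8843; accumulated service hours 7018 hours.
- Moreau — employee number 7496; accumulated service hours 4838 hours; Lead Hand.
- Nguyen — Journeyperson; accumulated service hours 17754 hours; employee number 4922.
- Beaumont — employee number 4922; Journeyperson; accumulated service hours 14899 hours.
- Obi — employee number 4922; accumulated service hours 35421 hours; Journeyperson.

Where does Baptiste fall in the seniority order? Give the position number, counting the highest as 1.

By classification: Petrov and Moreau (Lead Hand); then Obi, Pereira, Nguyen and Beaumont (Journeyperson); then Quinn, Baptiste and Lindqvist (Operator).
Petrov and Moreau both have employee number 7496, so the next rule applies.
Among Petrov and Moreau, by accumulated service hours (higher first): Petrov (31057 hours) before Moreau (4838 hours).
Obi, Pereira, Nguyen and Beaumont all have employee number 4922, so the next rule applies.
Among Obi, Pereira, Nguyen and Beaumont, by accumulated service hours (higher first): Obi (35421 hours) before Pereira (35231 hours) before Nguyen (17754 hours) before Beaumont (14899 hours).
Among Quinn, Baptiste and Lindqvist, by employee number (higher first): Quinn (9899) before Baptiste and Lindqvist (8843).
Among Baptiste and Lindqvist, by accumulated service hours (higher first): Baptiste (7404 hours) before Lindqvist (7018 hours).
Order: Petrov, Moreau, Obi, Pereira, Nguyen, Beaumont, Quinn, Baptiste, Lindqvist. So position 8.

8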